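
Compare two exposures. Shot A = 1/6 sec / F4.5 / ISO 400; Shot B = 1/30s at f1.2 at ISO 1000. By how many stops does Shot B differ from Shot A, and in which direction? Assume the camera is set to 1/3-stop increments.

2 2/3 stops brighter

Aperture: f/4.5 → f/4 → f/3.5 → f/3.2 → f/2.8 → f/2.5 → f/2.2 → f/2 → f/1.8 → f/1.6 → f/1.4 → f/1.2 — 3 2/3 stops larger aperture (brighter).
Shutter speed: 1/6 → 1/8 → 1/10 → 1/13 → 1/15 → 1/20 → 1/25 → 1/30 — 2 1/3 stops shorter (darker).
ISO: 400 → 500 → 640 → 800 → 1000 — 1 1/3 stops higher (brighter).
Net: +3 2/3 −2 1/3 +1 1/3 = +2 2/3 stops.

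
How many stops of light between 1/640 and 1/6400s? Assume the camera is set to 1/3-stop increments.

1/640 → 1/800 → 1/1000 → 1/1250 → 1/1600 → 1/2000 → 1/2500 → 1/3200 → 1/4000 → 1/5000 → 1/6400 — count the steps: 10 third-stops = 3 1/3 stops.

3 1/3 stops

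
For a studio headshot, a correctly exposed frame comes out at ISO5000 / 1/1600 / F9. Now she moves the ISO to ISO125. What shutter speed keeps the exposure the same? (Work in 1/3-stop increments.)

1/40s

ISO: 5000 → 4000 → 3200 → 2500 → 2000 → 1600 → 1250 → 1000 → 800 → 640 → 500 → 400 → 320 → 250 → 200 → 160 → 125 — 5 1/3 stops lower (darker).
Need 5 1/3 stops brighter from the shutter speed: 1/1600 → 1/1250 → 1/1000 → 1/800 → 1/640 → 1/500 → 1/400 → 1/320 → 1/250 → 1/200 → 1/160 → 1/125 → 1/100 → 1/80 → 1/60 → 1/50 → 1/40.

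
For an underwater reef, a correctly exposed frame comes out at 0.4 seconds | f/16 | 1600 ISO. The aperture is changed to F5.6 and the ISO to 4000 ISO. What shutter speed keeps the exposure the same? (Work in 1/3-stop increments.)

Aperture: f/16 → f/14 → f/13 → f/11 → f/10 → f/9 → f/8 → f/7.1 → f/6.3 → f/5.6 — 3 stops wider (brighter).
ISO: 1600 → 2000 → 2500 → 3200 → 4000 — 1 1/3 stops raised (brighter).
Net change so far: 4 1/3 stops brighter. Offset with the shutter speed: 0.4 → 0.3 → 1/4 → 1/5 → 1/6 → 1/8 → 1/10 → 1/13 → 1/15 → 1/20 → 1/25 → 1/30 → 1/40 → 1/50.

1/50s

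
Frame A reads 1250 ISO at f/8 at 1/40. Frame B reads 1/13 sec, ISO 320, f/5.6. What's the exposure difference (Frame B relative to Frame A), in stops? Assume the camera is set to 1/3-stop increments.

Aperture: f/8 → f/7.1 → f/6.3 → f/5.6 — 1 stop larger aperture (brighter).
Shutter speed: 1/40 → 1/30 → 1/25 → 1/20 → 1/15 → 1/13 — 1 2/3 stops longer (brighter).
ISO: 1250 → 1000 → 800 → 640 → 500 → 400 → 320 — 2 stops lower (darker).
Net: +1 +1 2/3 −2 = +2/3 stops.

2/3 stop brighter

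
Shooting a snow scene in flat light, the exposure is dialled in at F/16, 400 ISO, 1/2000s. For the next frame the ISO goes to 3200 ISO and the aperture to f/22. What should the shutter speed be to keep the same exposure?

1/8000s

ISO: 400 → 800 → 1600 → 3200 — 3 stops raised (brighter).
Aperture: f/16 → f/22 — 1 stop smaller aperture (darker).
Net change so far: 2 stops brighter. Offset with the shutter speed: 1/2000 → 1/4000 → 1/8000.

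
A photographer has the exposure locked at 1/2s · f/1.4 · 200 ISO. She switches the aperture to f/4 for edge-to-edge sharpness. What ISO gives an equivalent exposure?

ISO 1600

Aperture: f/1.4 → f/2 → f/2.8 → f/4 — 3 stops stopped down (darker).
Need 3 stops brighter from the ISO: 200 → 400 → 800 → 1600.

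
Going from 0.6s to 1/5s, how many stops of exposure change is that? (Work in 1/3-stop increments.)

0.6 → 0.5 → 0.4 → 0.3 → 1/4 → 1/5 — count the steps: 5 third-stops = 1 2/3 stops.

1 2/3 stops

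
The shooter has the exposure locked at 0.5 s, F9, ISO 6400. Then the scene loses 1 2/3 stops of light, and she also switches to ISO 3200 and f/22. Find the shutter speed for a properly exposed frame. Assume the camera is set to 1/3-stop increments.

20 s

Scene light: 1 2/3 stops darker.
ISO: 6400 → 5000 → 4000 → 3200 — 1 stop dropped (darker).
Aperture: f/9 → f/10 → f/11 → f/13 → f/14 → f/16 → f/18 → f/20 → f/22 — 2 2/3 stops stopped down (darker).
Net so far: 5 1/3 stops darker. Shutter speed: 0.5 → 0.6 → 0.8 → 1 → 1.3 → 1.6 → 2 → 2.5 → 3.2 → 4 → 5 → 6 → 8 → 10 → 13 → 15 → 20.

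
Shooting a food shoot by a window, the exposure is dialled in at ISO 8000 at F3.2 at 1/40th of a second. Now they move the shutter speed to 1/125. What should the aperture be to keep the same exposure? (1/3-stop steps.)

f/1.8

Shutter speed: 1/40 → 1/50 → 1/60 → 1/80 → 1/100 → 1/125 — 1 2/3 stops faster (darker).
Need 1 2/3 stops brighter from the aperture: f/3.2 → f/2.8 → f/2.5 → f/2.2 → f/2 → f/1.8.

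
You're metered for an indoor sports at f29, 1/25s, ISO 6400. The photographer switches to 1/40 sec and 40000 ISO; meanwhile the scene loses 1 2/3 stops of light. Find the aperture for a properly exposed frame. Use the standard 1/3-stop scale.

Scene light: 1 2/3 stops darker.
Shutter speed: 1/25 → 1/30 → 1/40 — 2/3 stop faster (darker).
ISO: 6400 → 8000 → 10000 → 12800 → 16000 → 20000 → 25600 → 32000 → 40000 — 2 2/3 stops higher (brighter).
Net so far: 1/3 stop brighter. Aperture: f/29 → f/32.

f/32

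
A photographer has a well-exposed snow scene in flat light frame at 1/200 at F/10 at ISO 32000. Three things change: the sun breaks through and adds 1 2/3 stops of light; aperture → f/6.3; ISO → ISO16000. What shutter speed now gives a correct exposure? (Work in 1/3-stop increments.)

Scene light: 1 2/3 stops brighter.
Aperture: f/10 → f/9 → f/8 → f/7.1 → f/6.3 — 1 1/3 stops wider (brighter).
ISO: 32000 → 25600 → 20000 → 16000 — 1 stop dropped (darker).
Net so far: 2 stops brighter. Shutter speed: 1/200 → 1/250 → 1/320 → 1/400 → 1/500 → 1/640 → 1/800.

1/800s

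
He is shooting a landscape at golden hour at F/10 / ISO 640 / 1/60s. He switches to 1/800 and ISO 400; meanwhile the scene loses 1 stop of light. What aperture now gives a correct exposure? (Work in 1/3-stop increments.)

f/1.6

Scene light: 1 stop darker.
Shutter speed: 1/60 → 1/80 → 1/100 → 1/125 → 1/160 → 1/200 → 1/250 → 1/320 → 1/400 → 1/500 → 1/640 → 1/800 — 3 2/3 stops shorter (darker).
ISO: 640 → 500 → 400 — 2/3 stop lower (darker).
Net so far: 5 1/3 stops darker. Aperture: f/10 → f/9 → f/8 → f/7.1 → f/6.3 → f/5.6 → f/5 → f/4.5 → f/4 → f/3.5 → f/3.2 → f/2.8 → f/2.5 → f/2.2 → f/2 → f/1.8 → f/1.6.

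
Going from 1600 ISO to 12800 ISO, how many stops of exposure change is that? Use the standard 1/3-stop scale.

3 stops

1600 → 2000 → 2500 → 3200 → 4000 → 5000 → 6400 → 8000 → 10000 → 12800 — count the steps: 9 third-stops = 3 stops.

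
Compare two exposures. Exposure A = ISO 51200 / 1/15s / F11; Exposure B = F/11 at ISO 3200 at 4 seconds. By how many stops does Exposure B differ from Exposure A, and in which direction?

Aperture: unchanged.
Shutter speed: 1/15 → 1/8 → 1/4 → 1/2 → 1 → 2 → 4 — 6 stops longer (brighter).
ISO: 51200 → 25600 → 12800 → 6400 → 3200 — 4 stops dropped (darker).
Net: +6 −4 = +2 stops.

2 stops brighter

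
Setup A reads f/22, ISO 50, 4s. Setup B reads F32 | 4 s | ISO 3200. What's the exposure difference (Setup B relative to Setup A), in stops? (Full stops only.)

5 stops brighter

Aperture: f/22 → f/32 — 1 stop stopped down (darker).
Shutter speed: unchanged.
ISO: 50 → 100 → 200 → 400 → 800 → 1600 → 3200 — 6 stops higher (brighter).
Net: −1 +6 = +5 stops.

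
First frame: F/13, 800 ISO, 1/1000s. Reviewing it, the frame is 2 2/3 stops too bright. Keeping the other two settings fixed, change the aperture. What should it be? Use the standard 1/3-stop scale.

Overexposed by 2 2/3 stops → need 2 2/3 stops darker.
Aperture: f/13 → f/14 → f/16 → f/18 → f/20 → f/22 → f/25 → f/29 → f/32.

f/32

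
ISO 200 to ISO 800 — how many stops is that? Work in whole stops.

2 stops

200 → 400 → 800 — count the steps: 2 stops.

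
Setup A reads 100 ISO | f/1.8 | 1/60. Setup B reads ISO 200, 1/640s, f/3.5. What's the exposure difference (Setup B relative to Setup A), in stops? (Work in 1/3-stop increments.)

4 1/3 stops darker

Aperture: f/1.8 → f/2 → f/2.2 → f/2.5 → f/2.8 → f/3.2 → f/3.5 — 2 stops narrower (darker).
Shutter speed: 1/60 → 1/80 → 1/100 → 1/125 → 1/160 → 1/200 → 1/250 → 1/320 → 1/400 → 1/500 → 1/640 — 3 1/3 stops faster (darker).
ISO: 100 → 125 → 160 → 200 — 1 stop higher (brighter).
Net: −2 −3 1/3 +1 = −4 1/3 stops.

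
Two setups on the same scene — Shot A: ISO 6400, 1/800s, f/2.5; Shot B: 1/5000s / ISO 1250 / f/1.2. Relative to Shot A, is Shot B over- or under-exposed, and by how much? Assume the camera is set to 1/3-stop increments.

Aperture: f/2.5 → f/2.2 → f/2 → f/1.8 → f/1.6 → f/1.4 → f/1.2 — 2 stops wider (brighter).
Shutter speed: 1/800 → 1/1000 → 1/1250 → 1/1600 → 1/2000 → 1/2500 → 1/3200 → 1/4000 → 1/5000 — 2 2/3 stops shorter (darker).
ISO: 6400 → 5000 → 4000 → 3200 → 2500 → 2000 → 1600 → 1250 — 2 1/3 stops lower (darker).
Net: +2 −2 2/3 −2 1/3 = −3 stops.

3 stops darker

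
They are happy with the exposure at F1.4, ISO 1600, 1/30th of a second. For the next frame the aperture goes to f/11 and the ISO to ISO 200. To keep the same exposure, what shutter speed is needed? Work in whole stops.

15 s

Aperture: f/1.4 → f/2 → f/2.8 → f/4 → f/5.6 → f/8 → f/11 — 6 stops stopped down (darker).
ISO: 1600 → 800 → 400 → 200 — 3 stops lower (darker).
Net change so far: 9 stops darker. Offset with the shutter speed: 1/30 → 1/15 → 1/8 → 1/4 → 1/2 → 1 → 2 → 4 → 8 → 15.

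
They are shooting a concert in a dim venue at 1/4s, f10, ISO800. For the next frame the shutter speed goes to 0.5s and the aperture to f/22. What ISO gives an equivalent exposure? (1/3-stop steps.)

Shutter speed: 1/4 → 0.3 → 0.4 → 0.5 — 1 stop longer (brighter).
Aperture: f/10 → f/11 → f/13 → f/14 → f/16 → f/18 → f/20 → f/22 — 2 1/3 stops stopped down (darker).
Net change so far: 1 1/3 stops darker. Offset with the ISO: 800 → 1000 → 1250 → 1600 → 2000.

ISO 2000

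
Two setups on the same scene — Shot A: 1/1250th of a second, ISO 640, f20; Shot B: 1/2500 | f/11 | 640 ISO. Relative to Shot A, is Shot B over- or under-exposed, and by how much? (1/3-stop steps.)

Aperture: f/20 → f/18 → f/16 → f/14 → f/13 → f/11 — 1 2/3 stops opened up (brighter).
Shutter speed: 1/1250 → 1/1600 → 1/2000 → 1/2500 — 1 stop shorter (darker).
ISO: unchanged.
Net: +1 2/3 −1 = +2/3 stops.

2/3 stop brighter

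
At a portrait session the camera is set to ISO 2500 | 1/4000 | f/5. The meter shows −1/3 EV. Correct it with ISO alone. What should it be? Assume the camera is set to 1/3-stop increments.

ISO 3200

Underexposed by 1/3 stop → need 1/3 stop brighter.
ISO: 2500 → 3200.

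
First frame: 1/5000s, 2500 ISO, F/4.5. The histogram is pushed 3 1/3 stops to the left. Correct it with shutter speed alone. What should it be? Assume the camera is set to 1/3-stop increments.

Underexposed by 3 1/3 stops → need 3 1/3 stops brighter.
Shutter speed: 1/5000 → 1/4000 → 1/3200 → 1/2500 → 1/2000 → 1/1600 → 1/1250 → 1/1000 → 1/800 → 1/640 → 1/500.

1/500s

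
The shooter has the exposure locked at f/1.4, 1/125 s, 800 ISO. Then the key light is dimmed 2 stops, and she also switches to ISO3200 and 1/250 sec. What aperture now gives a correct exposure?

f/1.0

Scene light: 2 stops darker.
ISO: 800 → 1600 → 3200 — 2 stops higher (brighter).
Shutter speed: 1/125 → 1/250 — 1 stop shorter (darker).
Net so far: 1 stop darker. Aperture: f/1.4 → f/1.0.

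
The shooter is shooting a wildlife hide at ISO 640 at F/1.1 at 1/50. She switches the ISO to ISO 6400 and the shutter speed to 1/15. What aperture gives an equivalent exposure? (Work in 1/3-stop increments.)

f/6.3

ISO: 640 → 800 → 1000 → 1250 → 1600 → 2000 → 2500 → 3200 → 4000 → 5000 → 6400 — 3 1/3 stops raised (brighter).
Shutter speed: 1/50 → 1/40 → 1/30 → 1/25 → 1/20 → 1/15 — 1 2/3 stops slower (brighter).
Net change so far: 5 stops brighter. Offset with the aperture: f/1.1 → f/1.2 → f/1.4 → f/1.6 → f/1.8 → f/2 → f/2.2 → f/2.5 → f/2.8 → f/3.2 → f/3.5 → f/4 → f/4.5 → f/5 → f/5.6 → f/6.3.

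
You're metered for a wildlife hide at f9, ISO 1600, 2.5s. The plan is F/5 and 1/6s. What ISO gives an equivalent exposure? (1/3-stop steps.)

ISO 8000

Aperture: f/9 → f/8 → f/7.1 → f/6.3 → f/5.6 → f/5 — 1 2/3 stops larger aperture (brighter).
Shutter speed: 2.5 → 2 → 1.6 → 1.3 → 1 → 0.8 → 0.6 → 0.5 → 0.4 → 0.3 → 1/4 → 1/5 → 1/6 — 4 stops shorter (darker).
Net change so far: 2 1/3 stops darker. Offset with the ISO: 1600 → 2000 → 2500 → 3200 → 4000 → 5000 → 6400 → 8000.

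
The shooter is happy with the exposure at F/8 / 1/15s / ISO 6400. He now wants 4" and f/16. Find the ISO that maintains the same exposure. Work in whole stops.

ISO 400

Shutter speed: 1/15 → 1/8 → 1/4 → 1/2 → 1 → 2 → 4 — 6 stops longer (brighter).
Aperture: f/8 → f/11 → f/16 — 2 stops stopped down (darker).
Net change so far: 4 stops brighter. Offset with the ISO: 6400 → 3200 → 1600 → 800 → 400.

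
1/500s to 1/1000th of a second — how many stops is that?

1/500 → 1/1000 — count the steps: 1 stop.

1 stop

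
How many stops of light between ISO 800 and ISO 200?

800 → 400 → 200 — count the steps: 2 stops.

2 stops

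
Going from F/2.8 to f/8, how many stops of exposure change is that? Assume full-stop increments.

3 stops

f/2.8 → f/4 → f/5.6 → f/8 — count the steps: 3 stops.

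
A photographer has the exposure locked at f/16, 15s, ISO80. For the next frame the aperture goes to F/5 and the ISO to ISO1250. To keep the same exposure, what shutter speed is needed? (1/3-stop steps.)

1/10s

Aperture: f/16 → f/14 → f/13 → f/11 → f/10 → f/9 → f/8 → f/7.1 → f/6.3 → f/5.6 → f/5 — 3 1/3 stops wider (brighter).
ISO: 80 → 100 → 125 → 160 → 200 → 250 → 320 → 400 → 500 → 640 → 800 → 1000 → 1250 — 4 stops higher (brighter).
Net change so far: 7 1/3 stops brighter. Offset with the shutter speed: 15 → 13 → 10 → 8 → 6 → 5 → 4 → 3.2 → 2.5 → 2 → 1.6 → 1.3 → 1 → 0.8 → 0.6 → 0.5 → 0.4 → 0.3 → 1/4 → 1/5 → 1/6 → 1/8 → 1/10.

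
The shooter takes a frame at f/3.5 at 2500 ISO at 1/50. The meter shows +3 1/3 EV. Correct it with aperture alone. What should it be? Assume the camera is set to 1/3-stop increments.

Overexposed by 3 1/3 stops → need 3 1/3 stops darker.
Aperture: f/3.5 → f/4 → f/4.5 → f/5 → f/5.6 → f/6.3 → f/7.1 → f/8 → f/9 → f/10 → f/11.

f/11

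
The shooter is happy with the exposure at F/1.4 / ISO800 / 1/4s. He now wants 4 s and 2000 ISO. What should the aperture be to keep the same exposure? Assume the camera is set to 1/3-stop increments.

f/9

Shutter speed: 1/4 → 0.3 → 0.4 → 0.5 → 0.6 → 0.8 → 1 → 1.3 → 1.6 → 2 → 2.5 → 3.2 → 4 — 4 stops slower (brighter).
ISO: 800 → 1000 → 1250 → 1600 → 2000 — 1 1/3 stops higher (brighter).
Net change so far: 5 1/3 stops brighter. Offset with the aperture: f/1.4 → f/1.6 → f/1.8 → f/2 → f/2.2 → f/2.5 → f/2.8 → f/3.2 → f/3.5 → f/4 → f/4.5 → f/5 → f/5.6 → f/6.3 → f/7.1 → f/8 → f/9.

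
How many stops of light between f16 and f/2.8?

f/16 → f/11 → f/8 → f/5.6 → f/4 → f/2.8 — count the steps: 5 stops.

5 stops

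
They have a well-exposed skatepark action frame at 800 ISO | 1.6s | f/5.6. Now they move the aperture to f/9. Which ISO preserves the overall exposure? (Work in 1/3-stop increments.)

ISO 2000

Aperture: f/5.6 → f/6.3 → f/7.1 → f/8 → f/9 — 1 1/3 stops smaller aperture (darker).
Need 1 1/3 stops brighter from the ISO: 800 → 1000 → 1250 → 1600 → 2000.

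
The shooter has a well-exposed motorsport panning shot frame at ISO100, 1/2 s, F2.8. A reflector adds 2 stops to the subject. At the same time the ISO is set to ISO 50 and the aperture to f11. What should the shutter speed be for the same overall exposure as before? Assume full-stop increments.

Scene light: 2 stops brighter.
ISO: 100 → 50 — 1 stop dropped (darker).
Aperture: f/2.8 → f/4 → f/5.6 → f/8 → f/11 — 4 stops stopped down (darker).
Net so far: 3 stops darker. Shutter speed: 1/2 → 1 → 2 → 4.

4 s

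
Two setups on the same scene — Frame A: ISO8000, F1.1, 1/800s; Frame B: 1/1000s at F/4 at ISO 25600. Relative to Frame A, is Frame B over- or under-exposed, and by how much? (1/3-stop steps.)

Aperture: f/1.1 → f/1.2 → f/1.4 → f/1.6 → f/1.8 → f/2 → f/2.2 → f/2.5 → f/2.8 → f/3.2 → f/3.5 → f/4 — 3 2/3 stops narrower (darker).
Shutter speed: 1/800 → 1/1000 — 1/3 stop shorter (darker).
ISO: 8000 → 10000 → 12800 → 16000 → 20000 → 25600 — 1 2/3 stops higher (brighter).
Net: −3 2/3 −1/3 +1 2/3 = −2 1/3 stops.

2 1/3 stops darker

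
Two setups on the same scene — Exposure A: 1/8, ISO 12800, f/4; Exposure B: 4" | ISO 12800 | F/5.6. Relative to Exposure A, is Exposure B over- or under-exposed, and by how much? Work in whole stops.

Aperture: f/4 → f/5.6 — 1 stop narrower (darker).
Shutter speed: 1/8 → 1/4 → 1/2 → 1 → 2 → 4 — 5 stops longer (brighter).
ISO: unchanged.
Net: −1 +5 = +4 stops.

4 stops brighter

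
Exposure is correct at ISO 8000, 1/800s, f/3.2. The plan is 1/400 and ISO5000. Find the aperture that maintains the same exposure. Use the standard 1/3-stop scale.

Shutter speed: 1/800 → 1/640 → 1/500 → 1/400 — 1 stop longer (brighter).
ISO: 8000 → 6400 → 5000 — 2/3 stop lower (darker).
Net change so far: 1/3 stop brighter. Offset with the aperture: f/3.2 → f/3.5.

f/3.5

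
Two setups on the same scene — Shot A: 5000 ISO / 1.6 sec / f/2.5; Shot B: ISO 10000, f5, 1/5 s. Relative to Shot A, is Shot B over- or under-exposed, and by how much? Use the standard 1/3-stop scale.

4 stops darker

Aperture: f/2.5 → f/2.8 → f/3.2 → f/3.5 → f/4 → f/4.5 → f/5 — 2 stops smaller aperture (darker).
Shutter speed: 1.6 → 1.3 → 1 → 0.8 → 0.6 → 0.5 → 0.4 → 0.3 → 1/4 → 1/5 — 3 stops shorter (darker).
ISO: 5000 → 6400 → 8000 → 10000 — 1 stop raised (brighter).
Net: −2 −3 +1 = −4 stops.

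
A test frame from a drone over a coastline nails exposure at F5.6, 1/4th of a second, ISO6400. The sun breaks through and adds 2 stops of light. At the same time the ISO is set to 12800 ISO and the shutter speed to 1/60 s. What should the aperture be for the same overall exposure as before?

Scene light: 2 stops brighter.
ISO: 6400 → 12800 — 1 stop higher (brighter).
Shutter speed: 1/4 → 1/8 → 1/15 → 1/30 → 1/60 — 4 stops faster (darker).
Net so far: 1 stop darker. Aperture: f/5.6 → f/4.

f/4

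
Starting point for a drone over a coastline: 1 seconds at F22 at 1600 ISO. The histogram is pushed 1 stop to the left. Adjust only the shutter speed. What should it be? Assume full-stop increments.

Underexposed by 1 stop → need 1 stop brighter.
Shutter speed: 1 → 2.

2 s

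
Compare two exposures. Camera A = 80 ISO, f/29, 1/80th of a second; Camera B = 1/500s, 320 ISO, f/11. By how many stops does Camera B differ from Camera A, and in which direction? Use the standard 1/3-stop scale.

2 stops brighter

Aperture: f/29 → f/25 → f/22 → f/20 → f/18 → f/16 → f/14 → f/13 → f/11 — 2 2/3 stops wider (brighter).
Shutter speed: 1/80 → 1/100 → 1/125 → 1/160 → 1/200 → 1/250 → 1/320 → 1/400 → 1/500 — 2 2/3 stops faster (darker).
ISO: 80 → 100 → 125 → 160 → 200 → 250 → 320 — 2 stops higher (brighter).
Net: +2 2/3 −2 2/3 +2 = +2 stops.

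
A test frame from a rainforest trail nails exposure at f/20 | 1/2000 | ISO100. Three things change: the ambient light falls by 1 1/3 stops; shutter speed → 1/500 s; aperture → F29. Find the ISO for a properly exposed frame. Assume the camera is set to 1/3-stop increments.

Scene light: 1 1/3 stops darker.
Shutter speed: 1/2000 → 1/1600 → 1/1250 → 1/1000 → 1/800 → 1/640 → 1/500 — 2 stops longer (brighter).
Aperture: f/20 → f/22 → f/25 → f/29 — 1 stop stopped down (darker).
Net so far: 1/3 stop darker. ISO: 100 → 125.

ISO 125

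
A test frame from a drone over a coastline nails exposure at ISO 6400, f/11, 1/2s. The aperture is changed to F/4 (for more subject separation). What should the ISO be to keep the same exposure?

Aperture: f/11 → f/8 → f/5.6 → f/4 — 3 stops opened up (brighter).
Need 3 stops darker from the ISO: 6400 → 3200 → 1600 → 800.

ISO 800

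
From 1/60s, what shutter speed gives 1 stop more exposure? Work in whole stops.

Shutter speed: 1/60 → 1/30 — 1 stop slower (brighter).

1/30s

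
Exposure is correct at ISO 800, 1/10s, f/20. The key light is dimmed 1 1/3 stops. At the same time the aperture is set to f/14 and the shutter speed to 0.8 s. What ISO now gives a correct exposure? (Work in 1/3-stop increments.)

Scene light: 1 1/3 stops darker.
Aperture: f/20 → f/18 → f/16 → f/14 — 1 stop larger aperture (brighter).
Shutter speed: 1/10 → 1/8 → 1/6 → 1/5 → 1/4 → 0.3 → 0.4 → 0.5 → 0.6 → 0.8 — 3 stops slower (brighter).
Net so far: 2 2/3 stops brighter. ISO: 800 → 640 → 500 → 400 → 320 → 250 → 200 → 160 → 125.

ISO 125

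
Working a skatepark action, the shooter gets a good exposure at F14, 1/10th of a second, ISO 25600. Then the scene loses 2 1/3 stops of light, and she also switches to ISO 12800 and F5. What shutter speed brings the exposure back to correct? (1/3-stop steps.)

Scene light: 2 1/3 stops darker.
ISO: 25600 → 20000 → 16000 → 12800 — 1 stop lower (darker).
Aperture: f/14 → f/13 → f/11 → f/10 → f/9 → f/8 → f/7.1 → f/6.3 → f/5.6 → f/5 — 3 stops opened up (brighter).
Net so far: 1/3 stop darker. Shutter speed: 1/10 → 1/8.

1/8s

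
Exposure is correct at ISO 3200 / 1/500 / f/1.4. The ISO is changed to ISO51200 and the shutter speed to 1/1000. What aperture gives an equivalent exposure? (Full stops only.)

f/4

ISO: 3200 → 6400 → 12800 → 25600 → 51200 — 4 stops raised (brighter).
Shutter speed: 1/500 → 1/1000 — 1 stop shorter (darker).
Net change so far: 3 stops brighter. Offset with the aperture: f/1.4 → f/2 → f/2.8 → f/4.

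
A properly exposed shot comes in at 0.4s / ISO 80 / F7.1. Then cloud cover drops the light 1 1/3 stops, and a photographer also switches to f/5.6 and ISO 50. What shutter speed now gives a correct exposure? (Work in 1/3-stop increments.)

1 s

Scene light: 1 1/3 stops darker.
Aperture: f/7.1 → f/6.3 → f/5.6 — 2/3 stop opened up (brighter).
ISO: 80 → 64 → 50 — 2/3 stop lower (darker).
Net so far: 1 1/3 stops darker. Shutter speed: 0.4 → 0.5 → 0.6 → 0.8 → 1.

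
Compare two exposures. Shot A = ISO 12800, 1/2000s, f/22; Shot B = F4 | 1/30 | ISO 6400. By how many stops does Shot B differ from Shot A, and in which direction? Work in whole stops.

Aperture: f/22 → f/16 → f/11 → f/8 → f/5.6 → f/4 — 5 stops wider (brighter).
Shutter speed: 1/2000 → 1/1000 → 1/500 → 1/250 → 1/125 → 1/60 → 1/30 — 6 stops longer (brighter).
ISO: 12800 → 6400 — 1 stop dropped (darker).
Net: +5 +6 −1 = +10 stops.

10 stops brighter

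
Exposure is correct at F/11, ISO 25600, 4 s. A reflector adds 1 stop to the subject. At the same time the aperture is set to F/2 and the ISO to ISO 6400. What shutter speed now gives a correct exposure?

1/4s

Scene light: 1 stop brighter.
Aperture: f/11 → f/8 → f/5.6 → f/4 → f/2.8 → f/2 — 5 stops larger aperture (brighter).
ISO: 25600 → 12800 → 6400 — 2 stops lower (darker).
Net so far: 4 stops brighter. Shutter speed: 4 → 2 → 1 → 1/2 → 1/4.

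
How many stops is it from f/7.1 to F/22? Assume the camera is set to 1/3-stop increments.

f/7.1 → f/8 → f/9 → f/10 → f/11 → f/13 → f/14 → f/16 → f/18 → f/20 → f/22 — count the steps: 10 third-stops = 3 1/3 stops.

3 1/3 stops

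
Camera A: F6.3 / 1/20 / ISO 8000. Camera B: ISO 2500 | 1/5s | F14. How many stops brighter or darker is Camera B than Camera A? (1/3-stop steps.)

2 stops darker

Aperture: f/6.3 → f/7.1 → f/8 → f/9 → f/10 → f/11 → f/13 → f/14 — 2 1/3 stops stopped down (darker).
Shutter speed: 1/20 → 1/15 → 1/13 → 1/10 → 1/8 → 1/6 → 1/5 — 2 stops slower (brighter).
ISO: 8000 → 6400 → 5000 → 4000 → 3200 → 2500 — 1 2/3 stops dropped (darker).
Net: −2 1/3 +2 −1 2/3 = −2 stops.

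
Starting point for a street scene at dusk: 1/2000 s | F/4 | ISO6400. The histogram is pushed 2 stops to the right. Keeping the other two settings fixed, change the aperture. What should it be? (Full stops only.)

f/8

Overexposed by 2 stops → need 2 stops darker.
Aperture: f/4 → f/5.6 → f/8.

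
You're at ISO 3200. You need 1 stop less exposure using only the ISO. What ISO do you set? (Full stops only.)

ISO: 3200 → 1600 — 1 stop dropped (darker).

ISO 1600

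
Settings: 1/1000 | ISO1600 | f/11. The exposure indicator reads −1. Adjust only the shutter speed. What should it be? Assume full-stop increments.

Underexposed by 1 stop → need 1 stop brighter.
Shutter speed: 1/1000 → 1/500.

1/500s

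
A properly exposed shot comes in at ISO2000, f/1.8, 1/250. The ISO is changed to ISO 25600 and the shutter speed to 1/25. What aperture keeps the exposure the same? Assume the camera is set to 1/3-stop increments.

f/20

ISO: 2000 → 2500 → 3200 → 4000 → 5000 → 6400 → 8000 → 10000 → 12800 → 16000 → 20000 → 25600 — 3 2/3 stops raised (brighter).
Shutter speed: 1/250 → 1/200 → 1/160 → 1/125 → 1/100 → 1/80 → 1/60 → 1/50 → 1/40 → 1/30 → 1/25 — 3 1/3 stops slower (brighter).
Net change so far: 7 stops brighter. Offset with the aperture: f/1.8 → f/2 → f/2.2 → f/2.5 → f/2.8 → f/3.2 → f/3.5 → f/4 → f/4.5 → f/5 → f/5.6 → f/6.3 → f/7.1 → f/8 → f/9 → f/10 → f/11 → f/13 → f/14 → f/16 → f/18 → f/20.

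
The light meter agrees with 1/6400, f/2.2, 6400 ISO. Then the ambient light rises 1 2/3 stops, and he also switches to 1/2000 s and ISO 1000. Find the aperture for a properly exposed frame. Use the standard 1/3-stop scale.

Scene light: 1 2/3 stops brighter.
Shutter speed: 1/6400 → 1/5000 → 1/4000 → 1/3200 → 1/2500 → 1/2000 — 1 2/3 stops slower (brighter).
ISO: 6400 → 5000 → 4000 → 3200 → 2500 → 2000 → 1600 → 1250 → 1000 — 2 2/3 stops dropped (darker).
Net so far: 2/3 stop brighter. Aperture: f/2.2 → f/2.5 → f/2.8.

f/2.8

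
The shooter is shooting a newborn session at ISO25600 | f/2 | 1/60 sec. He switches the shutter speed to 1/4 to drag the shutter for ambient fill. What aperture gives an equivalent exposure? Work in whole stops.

Shutter speed: 1/60 → 1/30 → 1/15 → 1/8 → 1/4 — 4 stops slower (brighter).
Need 4 stops darker from the aperture: f/2 → f/2.8 → f/4 → f/5.6 → f/8.

f/8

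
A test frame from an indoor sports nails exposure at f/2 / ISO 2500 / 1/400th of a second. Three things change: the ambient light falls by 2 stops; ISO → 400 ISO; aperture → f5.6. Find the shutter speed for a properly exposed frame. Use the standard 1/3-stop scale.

0.5 s

Scene light: 2 stops darker.
ISO: 2500 → 2000 → 1600 → 1250 → 1000 → 800 → 640 → 500 → 400 — 2 2/3 stops dropped (darker).
Aperture: f/2 → f/2.2 → f/2.5 → f/2.8 → f/3.2 → f/3.5 → f/4 → f/4.5 → f/5 → f/5.6 — 3 stops smaller aperture (darker).
Net so far: 7 2/3 stops darker. Shutter speed: 1/400 → 1/320 → 1/250 → 1/200 → 1/160 → 1/125 → 1/100 → 1/80 → 1/60 → 1/50 → 1/40 → 1/30 → 1/25 → 1/20 → 1/15 → 1/13 → 1/10 → 1/8 → 1/6 → 1/5 → 1/4 → 0.3 → 0.4 → 0.5.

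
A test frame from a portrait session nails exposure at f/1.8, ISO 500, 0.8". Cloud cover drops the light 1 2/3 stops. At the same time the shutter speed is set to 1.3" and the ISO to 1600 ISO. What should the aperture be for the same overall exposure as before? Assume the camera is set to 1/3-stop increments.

Scene light: 1 2/3 stops darker.
Shutter speed: 0.8 → 1 → 1.3 — 2/3 stop longer (brighter).
ISO: 500 → 640 → 800 → 1000 → 1250 → 1600 — 1 2/3 stops raised (brighter).
Net so far: 2/3 stop brighter. Aperture: f/1.8 → f/2 → f/2.2.

f/2.2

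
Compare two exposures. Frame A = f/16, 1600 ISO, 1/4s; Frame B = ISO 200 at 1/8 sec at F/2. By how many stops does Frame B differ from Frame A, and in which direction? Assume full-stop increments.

Aperture: f/16 → f/11 → f/8 → f/5.6 → f/4 → f/2.8 → f/2 — 6 stops larger aperture (brighter).
Shutter speed: 1/4 → 1/8 — 1 stop shorter (darker).
ISO: 1600 → 800 → 400 → 200 — 3 stops lower (darker).
Net: +6 −1 −3 = +2 stops.

2 stops brighter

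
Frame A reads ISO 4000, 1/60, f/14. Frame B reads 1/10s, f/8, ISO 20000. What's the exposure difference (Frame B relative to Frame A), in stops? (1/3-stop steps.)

6 2/3 stops brighter

Aperture: f/14 → f/13 → f/11 → f/10 → f/9 → f/8 — 1 2/3 stops wider (brighter).
Shutter speed: 1/60 → 1/50 → 1/40 → 1/30 → 1/25 → 1/20 → 1/15 → 1/13 → 1/10 — 2 2/3 stops slower (brighter).
ISO: 4000 → 5000 → 6400 → 8000 → 10000 → 12800 → 16000 → 20000 — 2 1/3 stops higher (brighter).
Net: +1 2/3 +2 2/3 +2 1/3 = +6 2/3 stops.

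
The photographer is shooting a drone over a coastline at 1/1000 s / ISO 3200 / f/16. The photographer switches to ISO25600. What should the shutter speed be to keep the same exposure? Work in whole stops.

ISO: 3200 → 6400 → 12800 → 25600 — 3 stops raised (brighter).
Need 3 stops darker from the shutter speed: 1/1000 → 1/2000 → 1/4000 → 1/8000.

1/8000s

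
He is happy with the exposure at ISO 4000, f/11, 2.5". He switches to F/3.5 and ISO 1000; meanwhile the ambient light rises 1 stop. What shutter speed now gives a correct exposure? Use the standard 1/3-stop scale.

0.5 s

Scene light: 1 stop brighter.
Aperture: f/11 → f/10 → f/9 → f/8 → f/7.1 → f/6.3 → f/5.6 → f/5 → f/4.5 → f/4 → f/3.5 — 3 1/3 stops opened up (brighter).
ISO: 4000 → 3200 → 2500 → 2000 → 1600 → 1250 → 1000 — 2 stops dropped (darker).
Net so far: 2 1/3 stops brighter. Shutter speed: 2.5 → 2 → 1.6 → 1.3 → 1 → 0.8 → 0.6 → 0.5.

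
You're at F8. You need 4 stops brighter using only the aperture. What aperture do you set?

f/2

Aperture: f/8 → f/5.6 → f/4 → f/2.8 → f/2 — 4 stops wider (brighter).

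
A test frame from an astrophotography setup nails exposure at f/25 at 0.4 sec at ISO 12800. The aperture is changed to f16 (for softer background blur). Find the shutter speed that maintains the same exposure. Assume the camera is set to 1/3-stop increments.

1/6s

Aperture: f/25 → f/22 → f/20 → f/18 → f/16 — 1 1/3 stops larger aperture (brighter).
Need 1 1/3 stops darker from the shutter speed: 0.4 → 0.3 → 1/4 → 1/5 → 1/6.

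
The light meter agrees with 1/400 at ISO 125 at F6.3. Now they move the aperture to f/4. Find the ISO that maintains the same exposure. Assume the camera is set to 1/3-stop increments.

ISO 50

Aperture: f/6.3 → f/5.6 → f/5 → f/4.5 → f/4 — 1 1/3 stops wider (brighter).
Need 1 1/3 stops darker from the ISO: 125 → 100 → 80 → 64 → 50.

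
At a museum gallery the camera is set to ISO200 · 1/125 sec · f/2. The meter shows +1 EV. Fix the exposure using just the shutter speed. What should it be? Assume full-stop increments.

1/250s

Overexposed by 1 stop → need 1 stop darker.
Shutter speed: 1/125 → 1/250.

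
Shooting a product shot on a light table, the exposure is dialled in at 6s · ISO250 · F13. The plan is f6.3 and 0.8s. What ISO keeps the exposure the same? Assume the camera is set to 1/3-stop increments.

ISO 500

Aperture: f/13 → f/11 → f/10 → f/9 → f/8 → f/7.1 → f/6.3 — 2 stops larger aperture (brighter).
Shutter speed: 6 → 5 → 4 → 3.2 → 2.5 → 2 → 1.6 → 1.3 → 1 → 0.8 — 3 stops faster (darker).
Net change so far: 1 stop darker. Offset with the ISO: 250 → 320 → 400 → 500.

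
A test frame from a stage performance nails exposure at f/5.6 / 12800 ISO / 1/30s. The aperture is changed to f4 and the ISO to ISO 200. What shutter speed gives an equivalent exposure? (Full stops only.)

Aperture: f/5.6 → f/4 — 1 stop wider (brighter).
ISO: 12800 → 6400 → 3200 → 1600 → 800 → 400 → 200 — 6 stops dropped (darker).
Net change so far: 5 stops darker. Offset with the shutter speed: 1/30 → 1/15 → 1/8 → 1/4 → 1/2 → 1.

1 s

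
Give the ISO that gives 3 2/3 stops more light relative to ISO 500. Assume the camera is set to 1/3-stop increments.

ISO: 500 → 640 → 800 → 1000 → 1250 → 1600 → 2000 → 2500 → 3200 → 4000 → 5000 → 6400 — 3 2/3 stops raised (brighter).

ISO 6400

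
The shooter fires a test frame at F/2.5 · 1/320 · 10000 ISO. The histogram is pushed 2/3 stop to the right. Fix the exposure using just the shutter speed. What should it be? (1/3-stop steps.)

Overexposed by 2/3 stop → need 2/3 stop darker.
Shutter speed: 1/320 → 1/400 → 1/500.

1/500s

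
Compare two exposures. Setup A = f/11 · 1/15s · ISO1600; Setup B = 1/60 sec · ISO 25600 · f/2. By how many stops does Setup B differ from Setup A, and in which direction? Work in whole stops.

7 stops brighter

Aperture: f/11 → f/8 → f/5.6 → f/4 → f/2.8 → f/2 — 5 stops larger aperture (brighter).
Shutter speed: 1/15 → 1/30 → 1/60 — 2 stops shorter (darker).
ISO: 1600 → 3200 → 6400 → 12800 → 25600 — 4 stops raised (brighter).
Net: +5 −2 +4 = +7 stops.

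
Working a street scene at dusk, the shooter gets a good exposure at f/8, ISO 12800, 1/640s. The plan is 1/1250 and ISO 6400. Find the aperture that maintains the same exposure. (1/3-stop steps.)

Shutter speed: 1/640 → 1/800 → 1/1000 → 1/1250 — 1 stop shorter (darker).
ISO: 12800 → 10000 → 8000 → 6400 — 1 stop dropped (darker).
Net change so far: 2 stops darker. Offset with the aperture: f/8 → f/7.1 → f/6.3 → f/5.6 → f/5 → f/4.5 → f/4.

f/4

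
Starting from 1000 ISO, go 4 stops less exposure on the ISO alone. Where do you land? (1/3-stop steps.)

ISO 64

ISO: 1000 → 800 → 640 → 500 → 400 → 320 → 250 → 200 → 160 → 125 → 100 → 80 → 64 — 4 stops dropped (darker).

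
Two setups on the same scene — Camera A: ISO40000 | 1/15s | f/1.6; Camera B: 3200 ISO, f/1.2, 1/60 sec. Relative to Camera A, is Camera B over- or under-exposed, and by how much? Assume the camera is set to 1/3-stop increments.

5 stops darker

Aperture: f/1.6 → f/1.4 → f/1.2 — 2/3 stop larger aperture (brighter).
Shutter speed: 1/15 → 1/20 → 1/25 → 1/30 → 1/40 → 1/50 → 1/60 — 2 stops faster (darker).
ISO: 40000 → 32000 → 25600 → 20000 → 16000 → 12800 → 10000 → 8000 → 6400 → 5000 → 4000 → 3200 — 3 2/3 stops lower (darker).
Net: +2/3 −2 −3 2/3 = −5 stops.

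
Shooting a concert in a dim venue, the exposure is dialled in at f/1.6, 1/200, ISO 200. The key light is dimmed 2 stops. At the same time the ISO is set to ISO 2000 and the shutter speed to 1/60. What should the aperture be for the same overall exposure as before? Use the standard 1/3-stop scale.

Scene light: 2 stops darker.
ISO: 200 → 250 → 320 → 400 → 500 → 640 → 800 → 1000 → 1250 → 1600 → 2000 — 3 1/3 stops raised (brighter).
Shutter speed: 1/200 → 1/160 → 1/125 → 1/100 → 1/80 → 1/60 — 1 2/3 stops longer (brighter).
Net so far: 3 stops brighter. Aperture: f/1.6 → f/1.8 → f/2 → f/2.2 → f/2.5 → f/2.8 → f/3.2 → f/3.5 → f/4 → f/4.5.

f/4.5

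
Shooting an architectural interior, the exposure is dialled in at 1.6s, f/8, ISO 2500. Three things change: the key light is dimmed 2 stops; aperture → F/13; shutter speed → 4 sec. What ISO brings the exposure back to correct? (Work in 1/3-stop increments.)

ISO 10000

Scene light: 2 stops darker.
Aperture: f/8 → f/9 → f/10 → f/11 → f/13 — 1 1/3 stops smaller aperture (darker).
Shutter speed: 1.6 → 2 → 2.5 → 3.2 → 4 — 1 1/3 stops longer (brighter).
Net so far: 2 stops darker. ISO: 2500 → 3200 → 4000 → 5000 → 6400 → 8000 → 10000.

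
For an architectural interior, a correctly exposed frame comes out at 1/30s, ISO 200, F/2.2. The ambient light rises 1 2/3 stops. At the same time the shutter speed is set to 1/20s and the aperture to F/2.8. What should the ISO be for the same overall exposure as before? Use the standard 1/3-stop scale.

Scene light: 1 2/3 stops brighter.
Shutter speed: 1/30 → 1/25 → 1/20 — 2/3 stop longer (brighter).
Aperture: f/2.2 → f/2.5 → f/2.8 — 2/3 stop narrower (darker).
Net so far: 1 2/3 stops brighter. ISO: 200 → 160 → 125 → 100 → 80 → 64.

ISO 64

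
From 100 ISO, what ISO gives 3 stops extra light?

ISO 800

ISO: 100 → 200 → 400 → 800 — 3 stops higher (brighter).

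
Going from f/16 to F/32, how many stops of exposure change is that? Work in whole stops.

f/16 → f/22 → f/32 — count the steps: 2 stops.

2 stops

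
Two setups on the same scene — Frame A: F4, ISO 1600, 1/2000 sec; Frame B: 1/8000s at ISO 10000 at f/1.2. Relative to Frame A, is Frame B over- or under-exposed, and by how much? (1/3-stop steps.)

Aperture: f/4 → f/3.5 → f/3.2 → f/2.8 → f/2.5 → f/2.2 → f/2 → f/1.8 → f/1.6 → f/1.4 → f/1.2 — 3 1/3 stops wider (brighter).
Shutter speed: 1/2000 → 1/2500 → 1/3200 → 1/4000 → 1/5000 → 1/6400 → 1/8000 — 2 stops shorter (darker).
ISO: 1600 → 2000 → 2500 → 3200 → 4000 → 5000 → 6400 → 8000 → 10000 — 2 2/3 stops raised (brighter).
Net: +3 1/3 −2 +2 2/3 = +4 stops.

4 stops brighter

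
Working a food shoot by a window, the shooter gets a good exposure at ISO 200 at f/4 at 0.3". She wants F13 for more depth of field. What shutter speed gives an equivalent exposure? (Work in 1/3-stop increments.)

Aperture: f/4 → f/4.5 → f/5 → f/5.6 → f/6.3 → f/7.1 → f/8 → f/9 → f/10 → f/11 → f/13 — 3 1/3 stops smaller aperture (darker).
Need 3 1/3 stops brighter from the shutter speed: 0.3 → 0.4 → 0.5 → 0.6 → 0.8 → 1 → 1.3 → 1.6 → 2 → 2.5 → 3.2.

3.2 s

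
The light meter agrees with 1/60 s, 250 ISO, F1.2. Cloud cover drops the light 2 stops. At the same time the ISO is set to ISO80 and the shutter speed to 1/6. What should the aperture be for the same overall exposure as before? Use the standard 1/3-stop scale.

f/1.1

Scene light: 2 stops darker.
ISO: 250 → 200 → 160 → 125 → 100 → 80 — 1 2/3 stops dropped (darker).
Shutter speed: 1/60 → 1/50 → 1/40 → 1/30 → 1/25 → 1/20 → 1/15 → 1/13 → 1/10 → 1/8 → 1/6 — 3 1/3 stops longer (brighter).
Net so far: 1/3 stop darker. Aperture: f/1.2 → f/1.1.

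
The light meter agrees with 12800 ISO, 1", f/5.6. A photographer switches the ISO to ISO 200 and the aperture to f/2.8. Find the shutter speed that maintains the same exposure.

15 s

ISO: 12800 → 6400 → 3200 → 1600 → 800 → 400 → 200 — 6 stops dropped (darker).
Aperture: f/5.6 → f/4 → f/2.8 — 2 stops larger aperture (brighter).
Net change so far: 4 stops darker. Offset with the shutter speed: 1 → 2 → 4 → 8 → 15.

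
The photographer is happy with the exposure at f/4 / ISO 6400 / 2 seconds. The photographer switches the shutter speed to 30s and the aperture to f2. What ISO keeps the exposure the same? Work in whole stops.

Shutter speed: 2 → 4 → 8 → 15 → 30 — 4 stops slower (brighter).
Aperture: f/4 → f/2.8 → f/2 — 2 stops wider (brighter).
Net change so far: 6 stops brighter. Offset with the ISO: 6400 → 3200 → 1600 → 800 → 400 → 200 → 100.

ISO 100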